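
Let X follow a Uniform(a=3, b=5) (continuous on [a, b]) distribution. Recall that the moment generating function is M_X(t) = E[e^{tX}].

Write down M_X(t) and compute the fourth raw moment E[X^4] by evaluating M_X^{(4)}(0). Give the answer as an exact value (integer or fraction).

M_X(t) = (e^(5*t) - e^(3*t))/(2*t)

E[X^4] = M^(4)(0) = 1441/5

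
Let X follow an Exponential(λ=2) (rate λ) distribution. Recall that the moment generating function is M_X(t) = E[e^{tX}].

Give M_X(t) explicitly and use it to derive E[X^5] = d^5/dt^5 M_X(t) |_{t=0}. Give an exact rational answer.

M_X(t) = 2/(2 - t)
M^(5)(t) = 240/(t^6 - 12*t^5 + 60*t^4 - 160*t^3 + 240*t^2 - 192*t + 64)

E[X^5] = M^(5)(0) = 15/4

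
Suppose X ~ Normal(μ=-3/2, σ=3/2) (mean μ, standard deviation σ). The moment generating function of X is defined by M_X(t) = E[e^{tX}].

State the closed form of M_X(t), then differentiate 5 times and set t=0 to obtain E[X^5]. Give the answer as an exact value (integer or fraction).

M_X(t) = e^(9*t^2/8 - 3*t/2)
M′(t) = 9*t*e^(-3*t/2)*e^(9*t^2/8)/4 - 3*e^(-3*t/2)*e^(9*t^2/8)/2
M′′(t) = (81*t^2*e^(9*t^2/8) - 108*t*e^(9*t^2/8) + 72*e^(9*t^2/8))*e^(-3*t/2)/16
M′′′(t) = (729*t^3*e^(9*t^2/8) - 1458*t^2*e^(9*t^2/8) + 1944*t*e^(9*t^2/8) - 864*e^(9*t^2/8))*e^(-3*t/2)/64
M′′′′(t) = (6561*t^4*e^(9*t^2/8) - 17496*t^3*e^(9*t^2/8) + 34992*t^2*e^(9*t^2/8) - 31104*t*e^(9*t^2/8) + 12960*e^(9*t^2/8))*e^(-3*t/2)/256
M′′′′′(t) = (59049*t^5*e^(9*t^2/8) - 196830*t^4*e^(9*t^2/8) + 524880*t^3*e^(9*t^2/8) - 699840*t^2*e^(9*t^2/8) + 583200*t*e^(9*t^2/8) - 202176*e^(9*t^2/8))*e^(-3*t/2)/1024

E[X^5] = M′′′′′(0) = -3159/16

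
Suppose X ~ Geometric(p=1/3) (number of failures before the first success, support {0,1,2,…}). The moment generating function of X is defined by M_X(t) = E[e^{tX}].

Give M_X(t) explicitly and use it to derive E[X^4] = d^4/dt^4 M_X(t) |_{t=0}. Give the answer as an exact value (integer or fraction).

E[X^4] = M′′′′(0) = 730

M_X(t) = 1/(3*(1 - 2*e^(t)/3))
M′(t) = 2*e^(t)/(4*e^(2*t) - 12*e^(t) + 9)
M′′(t) = (-4*e^(2*t) - 6*e^(t))/(8*e^(3*t) - 36*e^(2*t) + 54*e^(t) - 27)
M′′′(t) = (8*e^(3*t) + 48*e^(2*t) + 18*e^(t))/(16*e^(4*t) - 96*e^(3*t) + 216*e^(2*t) - 216*e^(t) + 81)
M′′′′(t) = (-16*e^(4*t) - 264*e^(3*t) - 396*e^(2*t) - 54*e^(t))/(32*e^(5*t) - 240*e^(4*t) + 720*e^(3*t) - 1080*e^(2*t) + 810*e^(t) - 243)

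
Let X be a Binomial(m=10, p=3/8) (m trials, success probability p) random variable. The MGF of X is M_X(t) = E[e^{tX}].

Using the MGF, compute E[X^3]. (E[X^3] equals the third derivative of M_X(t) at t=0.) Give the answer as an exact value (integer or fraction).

E[X^3] = M′′′(0) = 1275/16

M_X(t) = (3*e^(t)/8 + 5/8)^10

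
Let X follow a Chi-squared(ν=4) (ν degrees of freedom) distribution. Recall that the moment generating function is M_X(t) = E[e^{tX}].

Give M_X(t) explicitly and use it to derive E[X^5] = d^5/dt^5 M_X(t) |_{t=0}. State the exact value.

E[X^5] = M^(5)(0) = 23040

M_X(t) = (1 - 2*t)^(-2)
M^(5)(t) = -23040/(128*t^7 - 448*t^6 + 672*t^5 - 560*t^4 + 280*t^3 - 84*t^2 + 14*t - 1)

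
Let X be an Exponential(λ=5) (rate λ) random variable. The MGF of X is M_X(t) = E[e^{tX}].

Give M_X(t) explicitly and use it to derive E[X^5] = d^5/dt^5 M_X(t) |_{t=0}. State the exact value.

E[X^5] = D^5[M](0) = 24/625

M_X(t) = 5/(5 - t)
D^5[M](t) = 600/(t^6 - 30*t^5 + 375*t^4 - 2500*t^3 + 9375*t^2 - 18750*t + 15625)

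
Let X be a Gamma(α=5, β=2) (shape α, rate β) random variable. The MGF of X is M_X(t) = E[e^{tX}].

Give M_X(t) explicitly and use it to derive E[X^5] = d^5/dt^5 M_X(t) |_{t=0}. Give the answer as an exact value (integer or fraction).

E[X^5] = M^(5)(0) = 945/2

M_X(t) = 32/(2 - t)^5
M^(5)(t) = 483840/(t^10 - 20*t^9 + 180*t^8 - 960*t^7 + 3360*t^6 - 8064*t^5 + 13440*t^4 - 15360*t^3 + 11520*t^2 - 5120*t + 1024)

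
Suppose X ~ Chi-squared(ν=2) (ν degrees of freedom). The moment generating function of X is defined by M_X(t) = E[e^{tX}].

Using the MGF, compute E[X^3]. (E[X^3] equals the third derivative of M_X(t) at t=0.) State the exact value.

E[X^3] = M^(3)(0) = 48

M_X(t) = 1/(1 - 2*t)
M^(3)(t) = 48/(16*t^4 - 32*t^3 + 24*t^2 - 8*t + 1)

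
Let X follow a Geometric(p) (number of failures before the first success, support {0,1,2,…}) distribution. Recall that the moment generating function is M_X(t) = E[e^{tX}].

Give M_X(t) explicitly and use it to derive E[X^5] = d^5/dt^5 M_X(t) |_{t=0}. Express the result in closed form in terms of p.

E[X^5] = M′′′′′(0) = -1 + 31/p - 180/p^2 + 390/p^3 - 360/p^4 + 120/p^5

M_X(t) = p/(-(1 - p)*e^(t) + 1)
M′(t) = (-p^2*e^(t) + p*e^(t))/(p^2*e^(2*t) - 2*p*e^(2*t) + 2*p*e^(t) + e^(2*t) - 2*e^(t) + 1)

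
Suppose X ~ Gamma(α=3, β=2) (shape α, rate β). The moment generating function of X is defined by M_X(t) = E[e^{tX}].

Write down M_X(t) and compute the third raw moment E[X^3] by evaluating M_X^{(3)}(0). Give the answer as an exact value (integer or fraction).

E[X^3] = M^(3)(0) = 15/2

M_X(t) = 8/(2 - t)^3
M^(3)(t) = 480/(t^6 - 12*t^5 + 60*t^4 - 160*t^3 + 240*t^2 - 192*t + 64)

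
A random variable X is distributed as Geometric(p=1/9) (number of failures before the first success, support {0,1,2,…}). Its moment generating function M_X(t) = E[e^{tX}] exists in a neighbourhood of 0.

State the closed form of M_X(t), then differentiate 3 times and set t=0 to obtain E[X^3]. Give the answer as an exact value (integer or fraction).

M_X(t) = 1/(9*(1 - 8*e^(t)/9))
D^3[M](t) = (512*e^(3*t) + 2304*e^(2*t) + 648*e^(t))/(4096*e^(4*t) - 18432*e^(3*t) + 31104*e^(2*t) - 23328*e^(t) + 6561)

E[X^3] = D^3[M](0) = 3464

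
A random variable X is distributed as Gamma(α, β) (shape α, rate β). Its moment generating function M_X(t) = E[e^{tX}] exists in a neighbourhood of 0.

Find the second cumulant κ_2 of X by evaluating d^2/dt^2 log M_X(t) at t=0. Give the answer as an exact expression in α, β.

M_X(t) = (β/(β - t))^α
K_X(t) = log M_X(t) = α*(log(β) - log(β - t))
K′(t) = -α/(-β + t)
K′′(t) = α/(β^2 - 2*β*t + t^2)

κ_2 = K′′(0) = α/β^2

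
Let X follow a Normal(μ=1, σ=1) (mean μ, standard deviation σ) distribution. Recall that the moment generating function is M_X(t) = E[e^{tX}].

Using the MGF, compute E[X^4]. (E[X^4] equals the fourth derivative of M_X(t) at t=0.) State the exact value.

M_X(t) = e^(t^2/2 + t)
D^4[M](t) = t^4*e^(t)*e^(t^2/2) + 4*t^3*e^(t)*e^(t^2/2) + 12*t^2*e^(t)*e^(t^2/2) + 16*t*e^(t)*e^(t^2/2) + 10*e^(t)*e^(t^2/2)

E[X^4] = D^4[M](0) = 10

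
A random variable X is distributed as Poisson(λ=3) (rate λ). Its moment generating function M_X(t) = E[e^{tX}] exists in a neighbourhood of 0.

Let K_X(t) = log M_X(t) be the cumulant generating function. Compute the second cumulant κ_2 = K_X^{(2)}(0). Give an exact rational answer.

κ_2 = K′′(0) = 3

M_X(t) = e^(3*e^(t) - 3)
K_X(t) = log M_X(t) = 3*e^(t) - 3
K′(t) = 3*e^(t)
K′′(t) = 3*e^(t)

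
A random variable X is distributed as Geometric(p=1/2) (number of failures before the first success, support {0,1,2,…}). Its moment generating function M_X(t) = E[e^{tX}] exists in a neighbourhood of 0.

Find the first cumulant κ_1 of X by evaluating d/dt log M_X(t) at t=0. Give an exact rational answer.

κ_1 = K^(1)(0) = 1

M_X(t) = 1/(2*(1 - e^(t)/2))
K_X(t) = log M_X(t) = -log(1 - e^(t)/2) - log(2)
K^(1)(t) = -e^(t)/(e^(t) - 2)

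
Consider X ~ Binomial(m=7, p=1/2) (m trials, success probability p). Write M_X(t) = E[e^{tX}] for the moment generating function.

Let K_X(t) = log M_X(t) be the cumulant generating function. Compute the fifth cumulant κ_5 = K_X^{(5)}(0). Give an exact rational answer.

M_X(t) = (e^(t)/2 + 1/2)^7
K_X(t) = log M_X(t) = 7*log(e^(t)/2 + 1/2)
K′(t) = 7*e^(t)/(e^(t) + 1)
K′′(t) = 7*e^(t)/(e^(2*t) + 2*e^(t) + 1)
K′′′(t) = (-7*e^(2*t) + 7*e^(t))/(e^(3*t) + 3*e^(2*t) + 3*e^(t) + 1)
K′′′′(t) = (7*e^(3*t) - 28*e^(2*t) + 7*e^(t))/(e^(4*t) + 4*e^(3*t) + 6*e^(2*t) + 4*e^(t) + 1)
K′′′′′(t) = (-7*e^(4*t) + 77*e^(3*t) - 77*e^(2*t) + 7*e^(t))/(e^(5*t) + 5*e^(4*t) + 10*e^(3*t) + 10*e^(2*t) + 5*e^(t) + 1)

κ_5 = K′′′′′(0) = 0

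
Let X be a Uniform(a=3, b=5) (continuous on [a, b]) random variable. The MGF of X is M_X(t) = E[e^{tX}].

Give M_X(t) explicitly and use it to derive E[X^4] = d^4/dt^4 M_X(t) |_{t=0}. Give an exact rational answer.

M_X(t) = (e^(5*t) - e^(3*t))/(2*t)
M′(t) = (5*t*e^(5*t) - 3*t*e^(3*t) - e^(5*t) + e^(3*t))/(2*t^2)
M′′(t) = (25*t^2*e^(5*t) - 9*t^2*e^(3*t) - 10*t*e^(5*t) + 6*t*e^(3*t) + 2*e^(5*t) - 2*e^(3*t))/(2*t^3)
M′′′(t) = (125*t^3*e^(5*t) - 27*t^3*e^(3*t) - 75*t^2*e^(5*t) + 27*t^2*e^(3*t) + 30*t*e^(5*t) - 18*t*e^(3*t) - 6*e^(5*t) + 6*e^(3*t))/(2*t^4)

E[X^4] = M′′′′(0) = 1441/5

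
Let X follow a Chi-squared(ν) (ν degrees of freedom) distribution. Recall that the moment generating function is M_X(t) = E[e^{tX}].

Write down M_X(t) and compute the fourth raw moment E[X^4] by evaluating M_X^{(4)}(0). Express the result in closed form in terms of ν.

E[X^4] = M′′′′(0) = ν*(ν^3 + 12*ν^2 + 44*ν + 48)

M_X(t) = (1 - 2*t)^(-ν/2)
M′(t) = -ν/(2*t*(1 - 2*t)^(ν/2) - (1 - 2*t)^(ν/2))
M′′(t) = (ν^2 + 2*ν)/(4*t^2*(1 - 2*t)^(ν/2) - 4*t*(1 - 2*t)^(ν/2) + (1 - 2*t)^(ν/2))
M′′′(t) = (-ν^3 - 6*ν^2 - 8*ν)/(8*t^3*(1 - 2*t)^(ν/2) - 12*t^2*(1 - 2*t)^(ν/2) + 6*t*(1 - 2*t)^(ν/2) - (1 - 2*t)^(ν/2))
M′′′′(t) = (ν^4 + 12*ν^3 + 44*ν^2 + 48*ν)/(16*t^4*(1 - 2*t)^(ν/2) - 32*t^3*(1 - 2*t)^(ν/2) + 24*t^2*(1 - 2*t)^(ν/2) - 8*t*(1 - 2*t)^(ν/2) + (1 - 2*t)^(ν/2))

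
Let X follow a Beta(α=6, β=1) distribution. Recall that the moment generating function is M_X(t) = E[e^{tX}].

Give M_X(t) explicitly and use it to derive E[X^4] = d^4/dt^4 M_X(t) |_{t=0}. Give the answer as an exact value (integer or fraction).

M_X(t) = ₁F₁(6; 7; t)
M^(4)(t) = 3*₁F₁(10; 11; t)/5

E[X^4] = M^(4)(0) = 3/5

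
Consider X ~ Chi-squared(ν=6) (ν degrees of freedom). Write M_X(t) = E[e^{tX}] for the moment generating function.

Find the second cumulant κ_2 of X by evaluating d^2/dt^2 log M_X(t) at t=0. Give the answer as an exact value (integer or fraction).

κ_2 = K^(2)(0) = 12

M_X(t) = (1 - 2*t)^(-3)
K_X(t) = log M_X(t) = -3*log(1 - 2*t)
K^(2)(t) = 12/(4*t^2 - 4*t + 1)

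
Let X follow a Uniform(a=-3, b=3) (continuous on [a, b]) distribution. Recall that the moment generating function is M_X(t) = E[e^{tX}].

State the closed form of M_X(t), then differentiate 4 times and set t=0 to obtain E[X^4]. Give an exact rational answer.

M_X(t) = (e^(3*t) - e^(-3*t))/(6*t)
dM/dt = (3*t*e^(6*t) + 3*t - e^(6*t) + 1)*e^(-3*t)/(6*t^2)
d^2M/dt^2 = (9*t^2*e^(6*t) - 9*t^2 - 6*t*e^(6*t) - 6*t + 2*e^(6*t) - 2)*e^(-3*t)/(6*t^3)
d^3M/dt^3 = (9*t^3*e^(6*t) + 9*t^3 - 9*t^2*e^(6*t) + 9*t^2 + 6*t*e^(6*t) + 6*t - 2*e^(6*t) + 2)*e^(-3*t)/(2*t^4)
d^4M/dt^4 = (27*t^4*e^(6*t) - 27*t^4 - 36*t^3*e^(6*t) - 36*t^3 + 36*t^2*e^(6*t) - 36*t^2 - 24*t*e^(6*t) - 24*t + 8*e^(6*t) - 8)*e^(-3*t)/(2*t^5)

E[X^4] = d^4M/dt^4 |_{t=0} = 81/5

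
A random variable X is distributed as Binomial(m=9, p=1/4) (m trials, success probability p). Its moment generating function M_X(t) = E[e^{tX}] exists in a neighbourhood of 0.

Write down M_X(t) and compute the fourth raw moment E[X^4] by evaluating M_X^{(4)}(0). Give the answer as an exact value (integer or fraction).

M_X(t) = (e^(t)/4 + 3/4)^9

E[X^4] = D^4[M](0) = 1485/16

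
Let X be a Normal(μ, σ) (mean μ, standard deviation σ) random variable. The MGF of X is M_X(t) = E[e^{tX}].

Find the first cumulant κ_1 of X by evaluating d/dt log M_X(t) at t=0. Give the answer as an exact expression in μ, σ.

κ_1 = dK/dt |_{t=0} = μ

M_X(t) = e^(μ*t + σ^2*t^2/2)
K_X(t) = log M_X(t) = μ*t + σ^2*t^2/2
dK/dt = μ + σ^2*t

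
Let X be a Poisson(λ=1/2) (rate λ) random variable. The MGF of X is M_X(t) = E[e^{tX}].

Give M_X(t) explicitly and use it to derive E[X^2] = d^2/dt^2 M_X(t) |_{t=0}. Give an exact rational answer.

E[X^2] = M^(2)(0) = 3/4

M_X(t) = e^(e^(t)/2 - 1/2)
M^(2)(t) = (e^(2*t)*e^(e^(t)/2) + 2*e^(t)*e^(e^(t)/2))*e^(-1/2)/4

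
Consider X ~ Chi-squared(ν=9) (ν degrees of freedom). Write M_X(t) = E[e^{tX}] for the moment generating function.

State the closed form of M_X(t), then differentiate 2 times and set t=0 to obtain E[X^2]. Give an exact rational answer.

M_X(t) = (1 - 2*t)^(-9/2)
M^(2)(t) = 99/(64*t^6*√(1 - 2*t) - 192*t^5*√(1 - 2*t) + 240*t^4*√(1 - 2*t) - 160*t^3*√(1 - 2*t) + 60*t^2*√(1 - 2*t) - 12*t*√(1 - 2*t) + √(1 - 2*t))

E[X^2] = M^(2)(0) = 99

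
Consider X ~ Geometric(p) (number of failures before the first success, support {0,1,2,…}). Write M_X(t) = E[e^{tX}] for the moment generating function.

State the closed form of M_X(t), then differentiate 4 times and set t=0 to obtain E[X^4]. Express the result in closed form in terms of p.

E[X^4] = D^4[M](0) = 1 - 15/p + 50/p^2 - 60/p^3 + 24/p^4

M_X(t) = p/(-(1 - p)*e^(t) + 1)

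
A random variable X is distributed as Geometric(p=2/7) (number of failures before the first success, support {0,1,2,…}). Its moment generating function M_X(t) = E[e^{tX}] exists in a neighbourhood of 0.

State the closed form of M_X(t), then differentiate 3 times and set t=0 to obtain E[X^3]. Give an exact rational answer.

M_X(t) = 2/(7*(1 - 5*e^(t)/7))
M′(t) = 10*e^(t)/(25*e^(2*t) - 70*e^(t) + 49)
M′′(t) = (-50*e^(2*t) - 70*e^(t))/(125*e^(3*t) - 525*e^(2*t) + 735*e^(t) - 343)
M′′′(t) = (250*e^(3*t) + 1400*e^(2*t) + 490*e^(t))/(625*e^(4*t) - 3500*e^(3*t) + 7350*e^(2*t) - 6860*e^(t) + 2401)

E[X^3] = M′′′(0) = 535/4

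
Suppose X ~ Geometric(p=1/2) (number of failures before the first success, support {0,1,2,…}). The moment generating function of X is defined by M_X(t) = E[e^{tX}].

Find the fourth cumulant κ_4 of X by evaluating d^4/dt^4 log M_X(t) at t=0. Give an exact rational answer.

M_X(t) = 1/(2*(1 - e^(t)/2))
K_X(t) = log M_X(t) = -log(1 - e^(t)/2) - log(2)
D^4[K](t) = (2*e^(3*t) + 16*e^(2*t) + 8*e^(t))/(e^(4*t) - 8*e^(3*t) + 24*e^(2*t) - 32*e^(t) + 16)

κ_4 = D^4[K](0) = 26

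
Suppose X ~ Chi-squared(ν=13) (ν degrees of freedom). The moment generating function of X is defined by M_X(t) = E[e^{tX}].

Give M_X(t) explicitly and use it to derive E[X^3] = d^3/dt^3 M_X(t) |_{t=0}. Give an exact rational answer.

E[X^3] = d^3M/dt^3 |_{t=0} = 3315

M_X(t) = (1 - 2*t)^(-13/2)
dM/dt = -13/(128*t^7*√(1 - 2*t) - 448*t^6*√(1 - 2*t) + 672*t^5*√(1 - 2*t) - 560*t^4*√(1 - 2*t) + 280*t^3*√(1 - 2*t) - 84*t^2*√(1 - 2*t) + 14*t*√(1 - 2*t) - √(1 - 2*t))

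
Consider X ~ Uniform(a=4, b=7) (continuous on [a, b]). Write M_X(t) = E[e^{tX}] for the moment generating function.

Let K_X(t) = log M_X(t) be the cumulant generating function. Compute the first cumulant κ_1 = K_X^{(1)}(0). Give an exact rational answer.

M_X(t) = (e^(7*t) - e^(4*t))/(3*t)
K_X(t) = log M_X(t) = -log(t) + log(e^(7*t) - e^(4*t)) - log(3)
K′(t) = (7*t*e^(3*t) - 4*t - e^(3*t) + 1)/(t*e^(3*t) - t)

κ_1 = K′(0) = 11/2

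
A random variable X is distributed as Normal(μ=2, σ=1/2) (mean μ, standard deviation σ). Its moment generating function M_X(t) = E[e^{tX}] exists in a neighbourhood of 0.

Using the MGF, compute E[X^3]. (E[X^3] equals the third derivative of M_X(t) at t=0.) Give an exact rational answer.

M_X(t) = e^(t^2/8 + 2*t)
M′(t) = t*e^(2*t)*e^(t^2/8)/4 + 2*e^(2*t)*e^(t^2/8)
M′′(t) = t^2*e^(2*t)*e^(t^2/8)/16 + t*e^(2*t)*e^(t^2/8) + 17*e^(2*t)*e^(t^2/8)/4
M′′′(t) = t^3*e^(2*t)*e^(t^2/8)/64 + 3*t^2*e^(2*t)*e^(t^2/8)/8 + 51*t*e^(2*t)*e^(t^2/8)/16 + 19*e^(2*t)*e^(t^2/8)/2

E[X^3] = M′′′(0) = 19/2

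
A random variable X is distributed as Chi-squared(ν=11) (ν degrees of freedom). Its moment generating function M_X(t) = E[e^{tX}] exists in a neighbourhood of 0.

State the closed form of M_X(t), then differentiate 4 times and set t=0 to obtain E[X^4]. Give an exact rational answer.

M_X(t) = (1 - 2*t)^(-11/2)

E[X^4] = M^(4)(0) = 36465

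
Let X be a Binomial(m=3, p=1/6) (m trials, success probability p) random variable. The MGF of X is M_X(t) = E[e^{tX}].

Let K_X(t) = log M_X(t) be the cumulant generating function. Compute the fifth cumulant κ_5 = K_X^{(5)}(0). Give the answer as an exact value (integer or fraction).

κ_5 = D^5[K](0) = -5/27

M_X(t) = (e^(t)/6 + 5/6)^3
K_X(t) = log M_X(t) = 3*log(e^(t)/6 + 5/6)
D^5[K](t) = (-15*e^(4*t) + 825*e^(3*t) - 4125*e^(2*t) + 1875*e^(t))/(e^(5*t) + 25*e^(4*t) + 250*e^(3*t) + 1250*e^(2*t) + 3125*e^(t) + 3125)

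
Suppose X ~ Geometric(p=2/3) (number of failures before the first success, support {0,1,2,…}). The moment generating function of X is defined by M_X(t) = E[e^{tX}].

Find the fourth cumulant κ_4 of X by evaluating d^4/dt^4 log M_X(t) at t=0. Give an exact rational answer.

M_X(t) = 2/(3*(1 - e^(t)/3))
K_X(t) = log M_X(t) = -log(1 - e^(t)/3) - log(3) + log(2)
D^4[K](t) = (3*e^(3*t) + 36*e^(2*t) + 27*e^(t))/(e^(4*t) - 12*e^(3*t) + 54*e^(2*t) - 108*e^(t) + 81)

κ_4 = D^4[K](0) = 33/8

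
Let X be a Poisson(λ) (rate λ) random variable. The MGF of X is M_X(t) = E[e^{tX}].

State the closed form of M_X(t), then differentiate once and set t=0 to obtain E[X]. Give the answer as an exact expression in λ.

E[X] = dM/dt |_{t=0} = λ

M_X(t) = e^(λ*(e^(t) - 1))
dM/dt = λ*e^(-λ)*e^(t)*e^(λ*e^(t))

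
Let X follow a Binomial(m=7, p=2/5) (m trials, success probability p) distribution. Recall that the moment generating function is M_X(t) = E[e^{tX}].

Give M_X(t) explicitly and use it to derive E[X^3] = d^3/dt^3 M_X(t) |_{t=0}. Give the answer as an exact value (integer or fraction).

M_X(t) = (2*e^(t)/5 + 3/5)^7
M^(3)(t) = 43904*e^(7*t)/78125 + 290304*e^(6*t)/78125 + 6048*e^(5*t)/625 + 193536*e^(4*t)/15625 + 122472*e^(3*t)/15625 + 163296*e^(2*t)/78125 + 10206*e^(t)/78125

E[X^3] = M^(3)(0) = 182/5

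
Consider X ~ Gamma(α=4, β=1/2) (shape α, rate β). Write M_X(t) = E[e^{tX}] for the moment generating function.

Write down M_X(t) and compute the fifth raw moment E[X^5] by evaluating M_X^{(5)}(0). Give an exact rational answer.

M_X(t) = 1/(16*(1/2 - t)^4)
M′(t) = -8/(32*t^5 - 80*t^4 + 80*t^3 - 40*t^2 + 10*t - 1)
M′′(t) = 80/(64*t^6 - 192*t^5 + 240*t^4 - 160*t^3 + 60*t^2 - 12*t + 1)
M′′′(t) = -960/(128*t^7 - 448*t^6 + 672*t^5 - 560*t^4 + 280*t^3 - 84*t^2 + 14*t - 1)
M′′′′(t) = 13440/(256*t^8 - 1024*t^7 + 1792*t^6 - 1792*t^5 + 1120*t^4 - 448*t^3 + 112*t^2 - 16*t + 1)
M′′′′′(t) = -215040/(512*t^9 - 2304*t^8 + 4608*t^7 - 5376*t^6 + 4032*t^5 - 2016*t^4 + 672*t^3 - 144*t^2 + 18*t - 1)

E[X^5] = M′′′′′(0) = 215040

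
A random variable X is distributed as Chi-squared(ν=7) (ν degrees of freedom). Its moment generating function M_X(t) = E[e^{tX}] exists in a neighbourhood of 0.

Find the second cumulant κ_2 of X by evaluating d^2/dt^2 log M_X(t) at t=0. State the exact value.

M_X(t) = (1 - 2*t)^(-7/2)
K_X(t) = log M_X(t) = -7*log(1 - 2*t)/2
dK/dt = -7/(2*t - 1)
d^2K/dt^2 = 14/(4*t^2 - 4*t + 1)

κ_2 = d^2K/dt^2 |_{t=0} = 14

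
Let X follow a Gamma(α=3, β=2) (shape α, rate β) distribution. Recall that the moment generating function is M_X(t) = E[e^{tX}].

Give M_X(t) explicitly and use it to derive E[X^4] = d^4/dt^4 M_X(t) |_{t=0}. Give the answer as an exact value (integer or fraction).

M_X(t) = 8/(2 - t)^3
M′(t) = 24/(t^4 - 8*t^3 + 24*t^2 - 32*t + 16)
M′′(t) = -96/(t^5 - 10*t^4 + 40*t^3 - 80*t^2 + 80*t - 32)
M′′′(t) = 480/(t^6 - 12*t^5 + 60*t^4 - 160*t^3 + 240*t^2 - 192*t + 64)
M′′′′(t) = -2880/(t^7 - 14*t^6 + 84*t^5 - 280*t^4 + 560*t^3 - 672*t^2 + 448*t - 128)

E[X^4] = M′′′′(0) = 45/2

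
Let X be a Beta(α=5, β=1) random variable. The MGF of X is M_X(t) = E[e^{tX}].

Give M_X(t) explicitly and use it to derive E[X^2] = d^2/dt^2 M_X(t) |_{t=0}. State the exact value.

M_X(t) = ₁F₁(5; 6; t)
M^(2)(t) = 5*₁F₁(7; 8; t)/7

E[X^2] = M^(2)(0) = 5/7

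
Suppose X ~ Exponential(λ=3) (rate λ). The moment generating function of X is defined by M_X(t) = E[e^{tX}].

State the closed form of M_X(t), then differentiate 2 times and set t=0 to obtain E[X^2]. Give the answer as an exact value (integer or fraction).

E[X^2] = D^2[M](0) = 2/9

M_X(t) = 3/(3 - t)
D^2[M](t) = -6/(t^3 - 9*t^2 + 27*t - 27)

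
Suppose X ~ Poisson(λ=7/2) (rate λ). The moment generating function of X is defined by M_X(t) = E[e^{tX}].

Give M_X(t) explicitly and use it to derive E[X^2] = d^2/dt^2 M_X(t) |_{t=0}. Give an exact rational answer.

E[X^2] = D^2[M](0) = 63/4

M_X(t) = e^(7*e^(t)/2 - 7/2)
D^2[M](t) = (49*e^(2*t)*e^(7*e^(t)/2) + 14*e^(t)*e^(7*e^(t)/2))*e^(-7/2)/4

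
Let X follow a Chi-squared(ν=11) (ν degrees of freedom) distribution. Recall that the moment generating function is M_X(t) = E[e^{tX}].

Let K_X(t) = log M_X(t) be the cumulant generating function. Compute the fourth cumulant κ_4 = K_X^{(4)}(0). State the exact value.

M_X(t) = (1 - 2*t)^(-11/2)
K_X(t) = log M_X(t) = -11*log(1 - 2*t)/2
D^4[K](t) = 528/(16*t^4 - 32*t^3 + 24*t^2 - 8*t + 1)

κ_4 = D^4[K](0) = 528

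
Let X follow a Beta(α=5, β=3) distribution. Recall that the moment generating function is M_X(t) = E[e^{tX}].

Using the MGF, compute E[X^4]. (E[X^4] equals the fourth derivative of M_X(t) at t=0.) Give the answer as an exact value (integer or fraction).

M_X(t) = ₁F₁(5; 8; t)
dM/dt = 5*₁F₁(6; 9; t)/8
d^2M/dt^2 = 5*₁F₁(7; 10; t)/12
d^3M/dt^3 = 7*₁F₁(8; 11; t)/24
d^4M/dt^4 = 7*₁F₁(9; 12; t)/33

E[X^4] = d^4M/dt^4 |_{t=0} = 7/33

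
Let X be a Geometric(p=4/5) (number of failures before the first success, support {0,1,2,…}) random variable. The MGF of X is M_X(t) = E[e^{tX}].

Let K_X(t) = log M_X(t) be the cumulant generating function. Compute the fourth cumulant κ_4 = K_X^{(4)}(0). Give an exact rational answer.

M_X(t) = 4/(5*(1 - e^(t)/5))
K_X(t) = log M_X(t) = -log(1 - e^(t)/5) - log(5) + 2*log(2)
dK/dt = -e^(t)/(e^(t) - 5)
d^2K/dt^2 = 5*e^(t)/(e^(2*t) - 10*e^(t) + 25)
d^3K/dt^3 = (-5*e^(2*t) - 25*e^(t))/(e^(3*t) - 15*e^(2*t) + 75*e^(t) - 125)
d^4K/dt^4 = (5*e^(3*t) + 100*e^(2*t) + 125*e^(t))/(e^(4*t) - 20*e^(3*t) + 150*e^(2*t) - 500*e^(t) + 625)

κ_4 = d^4K/dt^4 |_{t=0} = 115/128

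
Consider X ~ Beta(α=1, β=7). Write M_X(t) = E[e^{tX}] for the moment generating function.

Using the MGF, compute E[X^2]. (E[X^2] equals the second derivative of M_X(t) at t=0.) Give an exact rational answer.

E[X^2] = M^(2)(0) = 1/36

M_X(t) = ₁F₁(1; 8; t)
M^(2)(t) = ₁F₁(3; 10; t)/36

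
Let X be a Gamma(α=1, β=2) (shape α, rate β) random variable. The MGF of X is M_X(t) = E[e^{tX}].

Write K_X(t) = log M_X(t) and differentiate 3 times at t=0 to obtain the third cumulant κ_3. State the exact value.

κ_3 = D^3[K](0) = 1/4

M_X(t) = 2/(2 - t)
K_X(t) = log M_X(t) = -log(2 - t) + log(2)
D^3[K](t) = -2/(t^3 - 6*t^2 + 12*t - 8)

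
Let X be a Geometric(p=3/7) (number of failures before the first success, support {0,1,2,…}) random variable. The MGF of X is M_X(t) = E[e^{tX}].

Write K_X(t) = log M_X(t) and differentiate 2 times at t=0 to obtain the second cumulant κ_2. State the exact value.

M_X(t) = 3/(7*(1 - 4*e^(t)/7))
K_X(t) = log M_X(t) = -log(1 - 4*e^(t)/7) - log(7) + log(3)
dK/dt = -4*e^(t)/(4*e^(t) - 7)
d^2K/dt^2 = 28*e^(t)/(16*e^(2*t) - 56*e^(t) + 49)

κ_2 = d^2K/dt^2 |_{t=0} = 28/9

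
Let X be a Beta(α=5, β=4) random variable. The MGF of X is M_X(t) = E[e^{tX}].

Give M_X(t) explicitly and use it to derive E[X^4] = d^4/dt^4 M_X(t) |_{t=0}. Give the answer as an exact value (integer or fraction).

E[X^4] = D^4[M](0) = 14/99

M_X(t) = ₁F₁(5; 9; t)
D^4[M](t) = 14*₁F₁(9; 13; t)/99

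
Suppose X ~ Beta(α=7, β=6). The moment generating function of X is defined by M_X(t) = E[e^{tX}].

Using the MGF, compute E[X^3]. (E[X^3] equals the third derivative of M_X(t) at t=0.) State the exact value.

E[X^3] = D^3[M](0) = 12/65

M_X(t) = ₁F₁(7; 13; t)
D^3[M](t) = 12*₁F₁(10; 16; t)/65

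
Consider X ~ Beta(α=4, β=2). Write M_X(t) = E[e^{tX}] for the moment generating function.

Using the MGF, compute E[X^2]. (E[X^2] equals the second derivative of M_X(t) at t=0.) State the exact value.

E[X^2] = d^2M/dt^2 |_{t=0} = 10/21

M_X(t) = ₁F₁(4; 6; t)
dM/dt = 2*₁F₁(5; 7; t)/3
d^2M/dt^2 = 10*₁F₁(6; 8; t)/21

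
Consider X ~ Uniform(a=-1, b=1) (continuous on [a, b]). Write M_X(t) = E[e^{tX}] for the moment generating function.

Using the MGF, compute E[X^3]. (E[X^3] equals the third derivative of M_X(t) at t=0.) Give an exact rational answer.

E[X^3] = M^(3)(0) = 0

M_X(t) = (e^(t) - e^(-t))/(2*t)
M^(3)(t) = (t^3*e^(2*t) + t^3 - 3*t^2*e^(2*t) + 3*t^2 + 6*t*e^(2*t) + 6*t - 6*e^(2*t) + 6)*e^(-t)/(2*t^4)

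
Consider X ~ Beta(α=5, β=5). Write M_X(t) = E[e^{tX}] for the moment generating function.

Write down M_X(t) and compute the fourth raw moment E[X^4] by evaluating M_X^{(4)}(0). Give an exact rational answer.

E[X^4] = M′′′′(0) = 14/143

M_X(t) = ₁F₁(5; 10; t)
M′(t) = ₁F₁(6; 11; t)/2
M′′(t) = 3*₁F₁(7; 12; t)/11
M′′′(t) = 7*₁F₁(8; 13; t)/44
M′′′′(t) = 14*₁F₁(9; 14; t)/143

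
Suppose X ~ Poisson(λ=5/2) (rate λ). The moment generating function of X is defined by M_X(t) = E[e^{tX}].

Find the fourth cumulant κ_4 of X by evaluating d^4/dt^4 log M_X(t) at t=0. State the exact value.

M_X(t) = e^(5*e^(t)/2 - 5/2)
K_X(t) = log M_X(t) = 5*e^(t)/2 - 5/2
K′(t) = 5*e^(t)/2
K′′(t) = 5*e^(t)/2
K′′′(t) = 5*e^(t)/2
K′′′′(t) = 5*e^(t)/2

κ_4 = K′′′′(0) = 5/2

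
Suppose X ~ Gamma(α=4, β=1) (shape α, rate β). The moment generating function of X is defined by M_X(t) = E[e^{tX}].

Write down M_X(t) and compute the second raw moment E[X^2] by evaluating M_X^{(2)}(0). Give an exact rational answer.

M_X(t) = (1 - t)^(-4)
dM/dt = -4/(t^5 - 5*t^4 + 10*t^3 - 10*t^2 + 5*t - 1)
d^2M/dt^2 = 20/(t^6 - 6*t^5 + 15*t^4 - 20*t^3 + 15*t^2 - 6*t + 1)

E[X^2] = d^2M/dt^2 |_{t=0} = 20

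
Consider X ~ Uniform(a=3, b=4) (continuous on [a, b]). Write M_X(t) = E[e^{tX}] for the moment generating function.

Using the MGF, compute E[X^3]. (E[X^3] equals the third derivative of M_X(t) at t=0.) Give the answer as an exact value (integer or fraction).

E[X^3] = d^3M/dt^3 |_{t=0} = 175/4

M_X(t) = (e^(4*t) - e^(3*t))/t
dM/dt = (4*t*e^(4*t) - 3*t*e^(3*t) - e^(4*t) + e^(3*t))/t^2
d^2M/dt^2 = (16*t^2*e^(4*t) - 9*t^2*e^(3*t) - 8*t*e^(4*t) + 6*t*e^(3*t) + 2*e^(4*t) - 2*e^(3*t))/t^3
d^3M/dt^3 = (64*t^3*e^(4*t) - 27*t^3*e^(3*t) - 48*t^2*e^(4*t) + 27*t^2*e^(3*t) + 24*t*e^(4*t) - 18*t*e^(3*t) - 6*e^(4*t) + 6*e^(3*t))/t^4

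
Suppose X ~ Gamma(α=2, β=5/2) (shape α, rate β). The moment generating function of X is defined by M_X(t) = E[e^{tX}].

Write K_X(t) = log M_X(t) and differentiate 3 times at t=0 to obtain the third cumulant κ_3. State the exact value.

M_X(t) = 25/(4*(5/2 - t)^2)
K_X(t) = log M_X(t) = -2*log(5/2 - t) - 2*log(2) + 2*log(5)
K′(t) = -4/(2*t - 5)
K′′(t) = 8/(4*t^2 - 20*t + 25)
K′′′(t) = -32/(8*t^3 - 60*t^2 + 150*t - 125)

κ_3 = K′′′(0) = 32/125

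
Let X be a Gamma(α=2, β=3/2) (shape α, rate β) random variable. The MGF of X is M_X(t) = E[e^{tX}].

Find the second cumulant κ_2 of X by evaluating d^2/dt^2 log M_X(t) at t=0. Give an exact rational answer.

M_X(t) = 9/(4*(3/2 - t)^2)
K_X(t) = log M_X(t) = -2*log(3/2 - t) - 2*log(2) + 2*log(3)
K′(t) = -4/(2*t - 3)
K′′(t) = 8/(4*t^2 - 12*t + 9)

κ_2 = K′′(0) = 8/9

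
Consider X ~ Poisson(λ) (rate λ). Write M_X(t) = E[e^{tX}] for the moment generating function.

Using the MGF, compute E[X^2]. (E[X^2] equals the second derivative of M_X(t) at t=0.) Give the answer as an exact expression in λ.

M_X(t) = e^(λ*(e^(t) - 1))
D^2[M](t) = (λ^2*e^(2*t)*e^(λ*e^(t)) + λ*e^(t)*e^(λ*e^(t)))*e^(-λ)

E[X^2] = D^2[M](0) = λ*(λ + 1)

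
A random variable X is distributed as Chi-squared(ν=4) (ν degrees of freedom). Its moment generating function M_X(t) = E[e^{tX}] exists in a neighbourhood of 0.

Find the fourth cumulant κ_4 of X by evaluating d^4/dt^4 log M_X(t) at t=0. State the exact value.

M_X(t) = (1 - 2*t)^(-2)
K_X(t) = log M_X(t) = -2*log(1 - 2*t)
K′(t) = -4/(2*t - 1)
K′′(t) = 8/(4*t^2 - 4*t + 1)
K′′′(t) = -32/(8*t^3 - 12*t^2 + 6*t - 1)
K′′′′(t) = 192/(16*t^4 - 32*t^3 + 24*t^2 - 8*t + 1)

κ_4 = K′′′′(0) = 192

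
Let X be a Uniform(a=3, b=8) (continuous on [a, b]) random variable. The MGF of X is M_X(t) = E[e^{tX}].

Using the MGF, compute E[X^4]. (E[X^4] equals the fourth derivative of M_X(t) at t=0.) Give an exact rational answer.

M_X(t) = (e^(8*t) - e^(3*t))/(5*t)
dM/dt = (8*t*e^(8*t) - 3*t*e^(3*t) - e^(8*t) + e^(3*t))/(5*t^2)
d^2M/dt^2 = (64*t^2*e^(8*t) - 9*t^2*e^(3*t) - 16*t*e^(8*t) + 6*t*e^(3*t) + 2*e^(8*t) - 2*e^(3*t))/(5*t^3)
d^3M/dt^3 = (512*t^3*e^(8*t) - 27*t^3*e^(3*t) - 192*t^2*e^(8*t) + 27*t^2*e^(3*t) + 48*t*e^(8*t) - 18*t*e^(3*t) - 6*e^(8*t) + 6*e^(3*t))/(5*t^4)

E[X^4] = d^4M/dt^4 |_{t=0} = 1301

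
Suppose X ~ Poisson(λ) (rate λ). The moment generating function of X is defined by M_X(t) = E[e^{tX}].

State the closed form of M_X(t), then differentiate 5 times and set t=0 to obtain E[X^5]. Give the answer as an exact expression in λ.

M_X(t) = e^(λ*(e^(t) - 1))
dM/dt = λ*e^(-λ)*e^(t)*e^(λ*e^(t))
d^2M/dt^2 = (λ^2*e^(2*t)*e^(λ*e^(t)) + λ*e^(t)*e^(λ*e^(t)))*e^(-λ)
d^3M/dt^3 = (λ^3*e^(3*t)*e^(λ*e^(t)) + 3*λ^2*e^(2*t)*e^(λ*e^(t)) + λ*e^(t)*e^(λ*e^(t)))*e^(-λ)
d^4M/dt^4 = (λ^4*e^(4*t)*e^(λ*e^(t)) + 6*λ^3*e^(3*t)*e^(λ*e^(t)) + 7*λ^2*e^(2*t)*e^(λ*e^(t)) + λ*e^(t)*e^(λ*e^(t)))*e^(-λ)
d^5M/dt^5 = (λ^5*e^(5*t)*e^(λ*e^(t)) + 10*λ^4*e^(4*t)*e^(λ*e^(t)) + 25*λ^3*e^(3*t)*e^(λ*e^(t)) + 15*λ^2*e^(2*t)*e^(λ*e^(t)) + λ*e^(t)*e^(λ*e^(t)))*e^(-λ)

E[X^5] = d^5M/dt^5 |_{t=0} = λ*(λ^4 + 10*λ^3 + 25*λ^2 + 15*λ + 1)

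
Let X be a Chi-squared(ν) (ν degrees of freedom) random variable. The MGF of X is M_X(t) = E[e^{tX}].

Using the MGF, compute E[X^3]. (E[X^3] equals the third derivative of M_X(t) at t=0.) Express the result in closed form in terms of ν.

M_X(t) = (1 - 2*t)^(-ν/2)
dM/dt = -ν/(2*t*(1 - 2*t)^(ν/2) - (1 - 2*t)^(ν/2))
d^2M/dt^2 = (ν^2 + 2*ν)/(4*t^2*(1 - 2*t)^(ν/2) - 4*t*(1 - 2*t)^(ν/2) + (1 - 2*t)^(ν/2))
d^3M/dt^3 = (-ν^3 - 6*ν^2 - 8*ν)/(8*t^3*(1 - 2*t)^(ν/2) - 12*t^2*(1 - 2*t)^(ν/2) + 6*t*(1 - 2*t)^(ν/2) - (1 - 2*t)^(ν/2))

E[X^3] = d^3M/dt^3 |_{t=0} = ν*(ν^2 + 6*ν + 8)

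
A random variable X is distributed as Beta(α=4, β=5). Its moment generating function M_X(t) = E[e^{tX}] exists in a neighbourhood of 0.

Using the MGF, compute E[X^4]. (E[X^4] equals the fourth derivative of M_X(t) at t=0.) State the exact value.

M_X(t) = ₁F₁(4; 9; t)
M^(4)(t) = 7*₁F₁(8; 13; t)/99

E[X^4] = M^(4)(0) = 7/99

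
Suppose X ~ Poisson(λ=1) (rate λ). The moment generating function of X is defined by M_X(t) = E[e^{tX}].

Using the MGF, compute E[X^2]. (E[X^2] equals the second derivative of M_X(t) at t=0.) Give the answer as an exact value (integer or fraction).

M_X(t) = e^(e^(t) - 1)
D^2[M](t) = (e^(2*t)*e^(e^(t)) + e^(t)*e^(e^(t)))*e^(-1)

E[X^2] = D^2[M](0) = 2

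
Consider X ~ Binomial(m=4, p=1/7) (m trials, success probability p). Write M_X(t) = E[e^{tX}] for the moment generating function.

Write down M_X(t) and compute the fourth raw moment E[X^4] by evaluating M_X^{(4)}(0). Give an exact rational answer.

E[X^4] = D^4[M](0) = 6520/2401

M_X(t) = (e^(t)/7 + 6/7)^4
D^4[M](t) = 256*e^(4*t)/2401 + 1944*e^(3*t)/2401 + 3456*e^(2*t)/2401 + 864*e^(t)/2401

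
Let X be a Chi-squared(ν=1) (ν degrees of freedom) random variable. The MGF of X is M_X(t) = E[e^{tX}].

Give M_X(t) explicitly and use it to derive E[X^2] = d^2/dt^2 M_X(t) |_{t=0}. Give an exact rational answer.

M_X(t) = 1/√(1 - 2*t)
M′(t) = -1/(2*t*√(1 - 2*t) - √(1 - 2*t))
M′′(t) = 3/(4*t^2*√(1 - 2*t) - 4*t*√(1 - 2*t) + √(1 - 2*t))

E[X^2] = M′′(0) = 3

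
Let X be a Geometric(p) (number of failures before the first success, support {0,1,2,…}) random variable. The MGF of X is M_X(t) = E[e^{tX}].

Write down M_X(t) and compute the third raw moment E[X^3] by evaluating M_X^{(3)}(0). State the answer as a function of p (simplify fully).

M_X(t) = p/(-(1 - p)*e^(t) + 1)
M′(t) = (-p^2*e^(t) + p*e^(t))/(p^2*e^(2*t) - 2*p*e^(2*t) + 2*p*e^(t) + e^(2*t) - 2*e^(t) + 1)

E[X^3] = M′′′(0) = -1 + 7/p - 12/p^2 + 6/p^3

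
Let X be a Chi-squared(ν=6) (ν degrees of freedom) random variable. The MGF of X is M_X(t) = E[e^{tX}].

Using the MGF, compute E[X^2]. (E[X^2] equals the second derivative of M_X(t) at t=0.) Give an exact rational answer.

M_X(t) = (1 - 2*t)^(-3)
dM/dt = 6/(16*t^4 - 32*t^3 + 24*t^2 - 8*t + 1)
d^2M/dt^2 = -48/(32*t^5 - 80*t^4 + 80*t^3 - 40*t^2 + 10*t - 1)

E[X^2] = d^2M/dt^2 |_{t=0} = 48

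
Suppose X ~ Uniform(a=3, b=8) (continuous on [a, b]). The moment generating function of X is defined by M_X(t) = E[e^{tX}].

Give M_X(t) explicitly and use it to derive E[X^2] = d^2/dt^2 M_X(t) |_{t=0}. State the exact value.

E[X^2] = d^2M/dt^2 |_{t=0} = 97/3

M_X(t) = (e^(8*t) - e^(3*t))/(5*t)
dM/dt = (8*t*e^(8*t) - 3*t*e^(3*t) - e^(8*t) + e^(3*t))/(5*t^2)
d^2M/dt^2 = (64*t^2*e^(8*t) - 9*t^2*e^(3*t) - 16*t*e^(8*t) + 6*t*e^(3*t) + 2*e^(8*t) - 2*e^(3*t))/(5*t^3)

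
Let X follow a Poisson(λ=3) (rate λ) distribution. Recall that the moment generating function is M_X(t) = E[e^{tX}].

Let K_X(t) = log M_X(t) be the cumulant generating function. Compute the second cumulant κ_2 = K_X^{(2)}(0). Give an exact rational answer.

κ_2 = K′′(0) = 3

M_X(t) = e^(3*e^(t) - 3)
K_X(t) = log M_X(t) = 3*e^(t) - 3
K′(t) = 3*e^(t)
K′′(t) = 3*e^(t)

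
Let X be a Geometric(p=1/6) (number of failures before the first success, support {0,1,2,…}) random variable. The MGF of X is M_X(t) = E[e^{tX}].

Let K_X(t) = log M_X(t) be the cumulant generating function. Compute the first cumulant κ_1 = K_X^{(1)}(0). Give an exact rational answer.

κ_1 = dK/dt |_{t=0} = 5

M_X(t) = 1/(6*(1 - 5*e^(t)/6))
K_X(t) = log M_X(t) = -log(1 - 5*e^(t)/6) - log(6)
dK/dt = -5*e^(t)/(5*e^(t) - 6)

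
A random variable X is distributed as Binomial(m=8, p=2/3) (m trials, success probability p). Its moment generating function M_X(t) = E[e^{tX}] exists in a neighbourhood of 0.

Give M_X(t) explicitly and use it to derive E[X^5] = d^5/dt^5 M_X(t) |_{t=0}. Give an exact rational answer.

M_X(t) = (2*e^(t)/3 + 1/3)^8
dM/dt = 2048*e^(8*t)/6561 + 7168*e^(7*t)/6561 + 3584*e^(6*t)/2187 + 8960*e^(5*t)/6561 + 4480*e^(4*t)/6561 + 448*e^(3*t)/2187 + 224*e^(2*t)/6561 + 16*e^(t)/6561
d^2M/dt^2 = 16384*e^(8*t)/6561 + 50176*e^(7*t)/6561 + 7168*e^(6*t)/729 + 44800*e^(5*t)/6561 + 17920*e^(4*t)/6561 + 448*e^(3*t)/729 + 448*e^(2*t)/6561 + 16*e^(t)/6561
d^3M/dt^3 = 131072*e^(8*t)/6561 + 351232*e^(7*t)/6561 + 14336*e^(6*t)/243 + 224000*e^(5*t)/6561 + 71680*e^(4*t)/6561 + 448*e^(3*t)/243 + 896*e^(2*t)/6561 + 16*e^(t)/6561
d^4M/dt^4 = 1048576*e^(8*t)/6561 + 2458624*e^(7*t)/6561 + 28672*e^(6*t)/81 + 1120000*e^(5*t)/6561 + 286720*e^(4*t)/6561 + 448*e^(3*t)/81 + 1792*e^(2*t)/6561 + 16*e^(t)/6561

E[X^5] = d^5M/dt^5 |_{t=0} = 572752/81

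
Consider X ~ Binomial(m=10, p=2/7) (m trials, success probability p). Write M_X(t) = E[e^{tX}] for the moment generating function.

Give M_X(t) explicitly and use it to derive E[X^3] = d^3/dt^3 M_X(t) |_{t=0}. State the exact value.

M_X(t) = (2*e^(t)/7 + 5/7)^10

E[X^3] = D^3[M](0) = 14300/343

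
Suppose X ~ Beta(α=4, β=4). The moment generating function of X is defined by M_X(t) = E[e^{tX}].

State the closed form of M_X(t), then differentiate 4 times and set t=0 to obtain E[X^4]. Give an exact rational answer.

E[X^4] = M^(4)(0) = 7/66

M_X(t) = ₁F₁(4; 8; t)
M^(4)(t) = 7*₁F₁(8; 12; t)/66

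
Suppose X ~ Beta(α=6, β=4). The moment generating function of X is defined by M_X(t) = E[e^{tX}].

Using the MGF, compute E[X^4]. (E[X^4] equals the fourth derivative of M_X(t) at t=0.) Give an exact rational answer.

M_X(t) = ₁F₁(6; 10; t)
M^(4)(t) = 126*₁F₁(10; 14; t)/715

E[X^4] = M^(4)(0) = 126/715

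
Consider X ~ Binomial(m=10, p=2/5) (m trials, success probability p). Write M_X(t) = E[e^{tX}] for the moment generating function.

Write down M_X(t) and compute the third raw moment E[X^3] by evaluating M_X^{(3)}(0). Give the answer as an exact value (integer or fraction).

E[X^3] = M^(3)(0) = 2332/25

M_X(t) = (2*e^(t)/5 + 3/5)^10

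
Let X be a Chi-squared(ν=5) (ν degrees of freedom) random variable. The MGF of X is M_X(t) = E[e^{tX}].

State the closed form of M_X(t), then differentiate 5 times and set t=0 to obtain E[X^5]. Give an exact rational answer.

M_X(t) = (1 - 2*t)^(-5/2)

E[X^5] = M^(5)(0) = 45045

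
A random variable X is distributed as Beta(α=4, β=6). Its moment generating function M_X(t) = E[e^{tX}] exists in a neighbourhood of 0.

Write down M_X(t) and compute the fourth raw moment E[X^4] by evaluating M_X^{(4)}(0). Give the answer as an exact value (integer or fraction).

E[X^4] = M^(4)(0) = 7/143

M_X(t) = ₁F₁(4; 10; t)
M^(4)(t) = 7*₁F₁(8; 14; t)/143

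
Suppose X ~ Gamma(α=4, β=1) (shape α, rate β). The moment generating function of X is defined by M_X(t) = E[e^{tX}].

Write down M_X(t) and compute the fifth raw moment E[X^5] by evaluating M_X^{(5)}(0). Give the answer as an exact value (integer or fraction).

E[X^5] = d^5M/dt^5 |_{t=0} = 6720

M_X(t) = (1 - t)^(-4)
dM/dt = -4/(t^5 - 5*t^4 + 10*t^3 - 10*t^2 + 5*t - 1)
d^2M/dt^2 = 20/(t^6 - 6*t^5 + 15*t^4 - 20*t^3 + 15*t^2 - 6*t + 1)
d^3M/dt^3 = -120/(t^7 - 7*t^6 + 21*t^5 - 35*t^4 + 35*t^3 - 21*t^2 + 7*t - 1)
d^4M/dt^4 = 840/(t^8 - 8*t^7 + 28*t^6 - 56*t^5 + 70*t^4 - 56*t^3 + 28*t^2 - 8*t + 1)
d^5M/dt^5 = -6720/(t^9 - 9*t^8 + 36*t^7 - 84*t^6 + 126*t^5 - 126*t^4 + 84*t^3 - 36*t^2 + 9*t - 1)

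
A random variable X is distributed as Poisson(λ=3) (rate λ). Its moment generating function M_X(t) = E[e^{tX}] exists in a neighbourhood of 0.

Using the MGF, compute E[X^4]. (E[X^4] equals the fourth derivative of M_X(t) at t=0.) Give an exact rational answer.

E[X^4] = M^(4)(0) = 309

M_X(t) = e^(3*e^(t) - 3)
M^(4)(t) = (81*e^(4*t)*e^(3*e^(t)) + 162*e^(3*t)*e^(3*e^(t)) + 63*e^(2*t)*e^(3*e^(t)) + 3*e^(t)*e^(3*e^(t)))*e^(-3)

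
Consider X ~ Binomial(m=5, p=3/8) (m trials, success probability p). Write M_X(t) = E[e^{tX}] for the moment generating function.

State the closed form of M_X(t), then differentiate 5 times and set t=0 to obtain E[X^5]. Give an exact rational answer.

E[X^5] = D^5[M](0) = 605325/4096

M_X(t) = (3*e^(t)/8 + 5/8)^5
D^5[M](t) = 759375*e^(5*t)/32768 + 2025*e^(4*t)/32 + 820125*e^(3*t)/16384 + 5625*e^(2*t)/512 + 9375*e^(t)/32768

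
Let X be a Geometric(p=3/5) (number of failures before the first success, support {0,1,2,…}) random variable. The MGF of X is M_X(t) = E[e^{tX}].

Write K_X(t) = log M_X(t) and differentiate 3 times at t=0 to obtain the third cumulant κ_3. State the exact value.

κ_3 = K′′′(0) = 70/27

M_X(t) = 3/(5*(1 - 2*e^(t)/5))
K_X(t) = log M_X(t) = -log(1 - 2*e^(t)/5) - log(5) + log(3)
K′(t) = -2*e^(t)/(2*e^(t) - 5)
K′′(t) = 10*e^(t)/(4*e^(2*t) - 20*e^(t) + 25)
K′′′(t) = (-20*e^(2*t) - 50*e^(t))/(8*e^(3*t) - 60*e^(2*t) + 150*e^(t) - 125)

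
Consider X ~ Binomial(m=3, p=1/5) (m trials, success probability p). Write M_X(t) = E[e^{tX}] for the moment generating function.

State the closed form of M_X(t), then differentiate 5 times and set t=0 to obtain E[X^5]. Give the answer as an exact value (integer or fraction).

E[X^5] = M′′′′′(0) = 27/5

M_X(t) = (e^(t)/5 + 4/5)^3
M′(t) = 3*e^(3*t)/125 + 24*e^(2*t)/125 + 48*e^(t)/125
M′′(t) = 9*e^(3*t)/125 + 48*e^(2*t)/125 + 48*e^(t)/125
M′′′(t) = 27*e^(3*t)/125 + 96*e^(2*t)/125 + 48*e^(t)/125
M′′′′(t) = 81*e^(3*t)/125 + 192*e^(2*t)/125 + 48*e^(t)/125
M′′′′′(t) = 243*e^(3*t)/125 + 384*e^(2*t)/125 + 48*e^(t)/125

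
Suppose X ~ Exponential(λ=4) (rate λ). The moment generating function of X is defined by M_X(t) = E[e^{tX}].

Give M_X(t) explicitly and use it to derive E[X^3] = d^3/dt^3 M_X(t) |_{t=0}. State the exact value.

M_X(t) = 4/(4 - t)
M′(t) = 4/(t^2 - 8*t + 16)
M′′(t) = -8/(t^3 - 12*t^2 + 48*t - 64)
M′′′(t) = 24/(t^4 - 16*t^3 + 96*t^2 - 256*t + 256)

E[X^3] = M′′′(0) = 3/32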